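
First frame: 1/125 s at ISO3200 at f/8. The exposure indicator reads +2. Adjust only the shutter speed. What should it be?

1/500s

Overexposed by 2 stops → need 2 stops darker.
Shutter speed: 1/125 → 1/250 → 1/500.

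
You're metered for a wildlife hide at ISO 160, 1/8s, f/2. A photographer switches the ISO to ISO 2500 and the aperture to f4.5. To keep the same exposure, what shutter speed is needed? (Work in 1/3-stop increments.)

1/25s

ISO: 160 → 200 → 250 → 320 → 400 → 500 → 640 → 800 → 1000 → 1250 → 1600 → 2000 → 2500 — 4 stops higher (brighter).
Aperture: f/2 → f/2.2 → f/2.5 → f/2.8 → f/3.2 → f/3.5 → f/4 → f/4.5 — 2 1/3 stops narrower (darker).
Net change so far: 1 2/3 stops brighter. Offset with the shutter speed: 1/8 → 1/10 → 1/13 → 1/15 → 1/20 → 1/25.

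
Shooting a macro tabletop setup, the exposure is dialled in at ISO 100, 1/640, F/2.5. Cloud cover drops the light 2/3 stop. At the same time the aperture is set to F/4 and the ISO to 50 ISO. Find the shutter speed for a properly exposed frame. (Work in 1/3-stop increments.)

1/80s

Scene light: 2/3 stop darker.
Aperture: f/2.5 → f/2.8 → f/3.2 → f/3.5 → f/4 — 1 1/3 stops narrower (darker).
ISO: 100 → 80 → 64 → 50 — 1 stop lower (darker).
Net so far: 3 stops darker. Shutter speed: 1/640 → 1/500 → 1/400 → 1/320 → 1/250 → 1/200 → 1/160 → 1/125 → 1/100 → 1/80.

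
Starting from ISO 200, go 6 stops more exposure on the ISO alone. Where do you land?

ISO 12800

ISO: 200 → 400 → 800 → 1600 → 3200 → 6400 → 12800 — 6 stops raised (brighter).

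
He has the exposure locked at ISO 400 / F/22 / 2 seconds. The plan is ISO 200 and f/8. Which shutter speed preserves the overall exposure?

ISO: 400 → 200 — 1 stop dropped (darker).
Aperture: f/22 → f/16 → f/11 → f/8 — 3 stops larger aperture (brighter).
Net change so far: 2 stops brighter. Offset with the shutter speed: 2 → 1 → 1/2.

1/2s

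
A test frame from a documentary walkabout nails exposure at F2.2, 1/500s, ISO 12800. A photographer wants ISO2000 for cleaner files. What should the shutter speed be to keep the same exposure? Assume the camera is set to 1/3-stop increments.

ISO: 12800 → 10000 → 8000 → 6400 → 5000 → 4000 → 3200 → 2500 → 2000 — 2 2/3 stops lower (darker).
Need 2 2/3 stops brighter from the shutter speed: 1/500 → 1/400 → 1/320 → 1/250 → 1/200 → 1/160 → 1/125 → 1/100 → 1/80.

1/80s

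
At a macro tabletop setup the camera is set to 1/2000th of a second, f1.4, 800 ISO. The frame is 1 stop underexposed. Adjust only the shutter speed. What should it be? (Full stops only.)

Underexposed by 1 stop → need 1 stop brighter.
Shutter speed: 1/2000 → 1/1000.

1/1000s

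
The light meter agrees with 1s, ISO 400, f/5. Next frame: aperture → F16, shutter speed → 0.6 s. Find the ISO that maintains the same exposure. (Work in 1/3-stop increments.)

ISO 6400

Aperture: f/5 → f/5.6 → f/6.3 → f/7.1 → f/8 → f/9 → f/10 → f/11 → f/13 → f/14 → f/16 — 3 1/3 stops stopped down (darker).
Shutter speed: 1 → 0.8 → 0.6 — 2/3 stop shorter (darker).
Net change so far: 4 stops darker. Offset with the ISO: 400 → 500 → 640 → 800 → 1000 → 1250 → 1600 → 2000 → 2500 → 3200 → 4000 → 5000 → 6400.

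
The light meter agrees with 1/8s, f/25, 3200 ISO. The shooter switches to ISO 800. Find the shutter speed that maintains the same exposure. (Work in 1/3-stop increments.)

0.5 s

ISO: 3200 → 2500 → 2000 → 1600 → 1250 → 1000 → 800 — 2 stops dropped (darker).
Need 2 stops brighter from the shutter speed: 1/8 → 1/6 → 1/5 → 1/4 → 0.3 → 0.4 → 0.5.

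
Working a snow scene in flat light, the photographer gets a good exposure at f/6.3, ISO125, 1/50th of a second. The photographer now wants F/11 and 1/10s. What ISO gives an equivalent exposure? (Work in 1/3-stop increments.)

ISO 80

Aperture: f/6.3 → f/7.1 → f/8 → f/9 → f/10 → f/11 — 1 2/3 stops narrower (darker).
Shutter speed: 1/50 → 1/40 → 1/30 → 1/25 → 1/20 → 1/15 → 1/13 → 1/10 — 2 1/3 stops longer (brighter).
Net change so far: 2/3 stop brighter. Offset with the ISO: 125 → 100 → 80.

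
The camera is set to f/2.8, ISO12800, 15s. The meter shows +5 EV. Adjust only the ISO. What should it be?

ISO 400

Overexposed by 5 stops → need 5 stops darker.
ISO: 12800 → 6400 → 3200 → 1600 → 800 → 400.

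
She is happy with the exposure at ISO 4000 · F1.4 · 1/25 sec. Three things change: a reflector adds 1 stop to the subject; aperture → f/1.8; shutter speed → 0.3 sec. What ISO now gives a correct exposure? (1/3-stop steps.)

ISO 400

Scene light: 1 stop brighter.
Aperture: f/1.4 → f/1.6 → f/1.8 — 2/3 stop stopped down (darker).
Shutter speed: 1/25 → 1/20 → 1/15 → 1/13 → 1/10 → 1/8 → 1/6 → 1/5 → 1/4 → 0.3 — 3 stops longer (brighter).
Net so far: 3 1/3 stops brighter. ISO: 4000 → 3200 → 2500 → 2000 → 1600 → 1250 → 1000 → 800 → 640 → 500 → 400.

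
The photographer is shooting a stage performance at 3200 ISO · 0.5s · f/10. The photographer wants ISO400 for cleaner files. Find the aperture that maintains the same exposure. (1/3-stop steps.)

f/3.5

ISO: 3200 → 2500 → 2000 → 1600 → 1250 → 1000 → 800 → 640 → 500 → 400 — 3 stops lower (darker).
Need 3 stops brighter from the aperture: f/10 → f/9 → f/8 → f/7.1 → f/6.3 → f/5.6 → f/5 → f/4.5 → f/4 → f/3.5.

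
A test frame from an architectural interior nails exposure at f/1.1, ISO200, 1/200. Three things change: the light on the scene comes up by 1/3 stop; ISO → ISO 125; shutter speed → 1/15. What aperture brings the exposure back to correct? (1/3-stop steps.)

f/3.5

Scene light: 1/3 stop brighter.
ISO: 200 → 160 → 125 — 2/3 stop lower (darker).
Shutter speed: 1/200 → 1/160 → 1/125 → 1/100 → 1/80 → 1/60 → 1/50 → 1/40 → 1/30 → 1/25 → 1/20 → 1/15 — 3 2/3 stops longer (brighter).
Net so far: 3 1/3 stops brighter. Aperture: f/1.1 → f/1.2 → f/1.4 → f/1.6 → f/1.8 → f/2 → f/2.2 → f/2.5 → f/2.8 → f/3.2 → f/3.5.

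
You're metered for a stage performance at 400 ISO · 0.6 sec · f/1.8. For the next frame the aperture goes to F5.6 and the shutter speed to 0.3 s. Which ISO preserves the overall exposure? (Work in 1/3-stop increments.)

Aperture: f/1.8 → f/2 → f/2.2 → f/2.5 → f/2.8 → f/3.2 → f/3.5 → f/4 → f/4.5 → f/5 → f/5.6 — 3 1/3 stops narrower (darker).
Shutter speed: 0.6 → 0.5 → 0.4 → 0.3 — 1 stop shorter (darker).
Net change so far: 4 1/3 stops darker. Offset with the ISO: 400 → 500 → 640 → 800 → 1000 → 1250 → 1600 → 2000 → 2500 → 3200 → 4000 → 5000 → 6400 → 8000.

ISO 8000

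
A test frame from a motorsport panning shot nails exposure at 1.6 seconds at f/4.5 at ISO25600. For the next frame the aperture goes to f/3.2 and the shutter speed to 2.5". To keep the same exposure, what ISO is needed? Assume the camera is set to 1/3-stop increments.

Aperture: f/4.5 → f/4 → f/3.5 → f/3.2 — 1 stop opened up (brighter).
Shutter speed: 1.6 → 2 → 2.5 — 2/3 stop slower (brighter).
Net change so far: 1 2/3 stops brighter. Offset with the ISO: 25600 → 20000 → 16000 → 12800 → 10000 → 8000.

ISO 8000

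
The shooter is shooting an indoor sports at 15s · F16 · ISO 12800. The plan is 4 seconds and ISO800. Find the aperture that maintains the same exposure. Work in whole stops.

f/2

Shutter speed: 15 → 8 → 4 — 2 stops shorter (darker).
ISO: 12800 → 6400 → 3200 → 1600 → 800 — 4 stops lower (darker).
Net change so far: 6 stops darker. Offset with the aperture: f/16 → f/11 → f/8 → f/5.6 → f/4 → f/2.8 → f/2.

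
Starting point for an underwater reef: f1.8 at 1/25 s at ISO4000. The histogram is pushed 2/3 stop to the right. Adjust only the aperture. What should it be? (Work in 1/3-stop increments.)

f/2.2

Overexposed by 2/3 stop → need 2/3 stop darker.
Aperture: f/1.8 → f/2 → f/2.2.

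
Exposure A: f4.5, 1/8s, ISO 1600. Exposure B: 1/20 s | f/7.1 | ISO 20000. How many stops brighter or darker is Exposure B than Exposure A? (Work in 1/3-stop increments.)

1 stop brighter

Aperture: f/4.5 → f/5 → f/5.6 → f/6.3 → f/7.1 — 1 1/3 stops stopped down (darker).
Shutter speed: 1/8 → 1/10 → 1/13 → 1/15 → 1/20 — 1 1/3 stops faster (darker).
ISO: 1600 → 2000 → 2500 → 3200 → 4000 → 5000 → 6400 → 8000 → 10000 → 12800 → 16000 → 20000 — 3 2/3 stops higher (brighter).
Net: −1 1/3 −1 1/3 +3 2/3 = +1 stop.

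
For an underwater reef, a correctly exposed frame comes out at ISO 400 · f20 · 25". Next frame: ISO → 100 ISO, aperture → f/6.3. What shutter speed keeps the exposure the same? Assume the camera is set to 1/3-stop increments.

10 s

ISO: 400 → 320 → 250 → 200 → 160 → 125 → 100 — 2 stops lower (darker).
Aperture: f/20 → f/18 → f/16 → f/14 → f/13 → f/11 → f/10 → f/9 → f/8 → f/7.1 → f/6.3 — 3 1/3 stops larger aperture (brighter).
Net change so far: 1 1/3 stops brighter. Offset with the shutter speed: 25 → 20 → 15 → 13 → 10.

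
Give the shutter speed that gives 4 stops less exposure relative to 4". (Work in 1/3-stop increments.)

Shutter speed: 4 → 3.2 → 2.5 → 2 → 1.6 → 1.3 → 1 → 0.8 → 0.6 → 0.5 → 0.4 → 0.3 → 1/4 — 4 stops faster (darker).

1/4s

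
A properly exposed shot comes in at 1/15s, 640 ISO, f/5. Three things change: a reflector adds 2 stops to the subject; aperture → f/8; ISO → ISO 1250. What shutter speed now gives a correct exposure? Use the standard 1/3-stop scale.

Scene light: 2 stops brighter.
Aperture: f/5 → f/5.6 → f/6.3 → f/7.1 → f/8 — 1 1/3 stops stopped down (darker).
ISO: 640 → 800 → 1000 → 1250 — 1 stop higher (brighter).
Net so far: 1 2/3 stops brighter. Shutter speed: 1/15 → 1/20 → 1/25 → 1/30 → 1/40 → 1/50.

1/50s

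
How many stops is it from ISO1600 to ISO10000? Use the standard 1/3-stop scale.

2 2/3 stops

1600 → 2000 → 2500 → 3200 → 4000 → 5000 → 6400 → 8000 → 10000 — count the steps: 8 third-stops = 2 2/3 stops.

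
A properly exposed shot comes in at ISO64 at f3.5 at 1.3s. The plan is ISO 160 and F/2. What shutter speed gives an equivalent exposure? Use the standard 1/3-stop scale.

ISO: 64 → 80 → 100 → 125 → 160 — 1 1/3 stops raised (brighter).
Aperture: f/3.5 → f/3.2 → f/2.8 → f/2.5 → f/2.2 → f/2 — 1 2/3 stops larger aperture (brighter).
Net change so far: 3 stops brighter. Offset with the shutter speed: 1.3 → 1 → 0.8 → 0.6 → 0.5 → 0.4 → 0.3 → 1/4 → 1/5 → 1/6.

1/6s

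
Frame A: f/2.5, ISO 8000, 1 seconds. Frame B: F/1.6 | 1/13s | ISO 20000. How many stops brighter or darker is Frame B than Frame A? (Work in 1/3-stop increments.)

Aperture: f/2.5 → f/2.2 → f/2 → f/1.8 → f/1.6 — 1 1/3 stops larger aperture (brighter).
Shutter speed: 1 → 0.8 → 0.6 → 0.5 → 0.4 → 0.3 → 1/4 → 1/5 → 1/6 → 1/8 → 1/10 → 1/13 — 3 2/3 stops faster (darker).
ISO: 8000 → 10000 → 12800 → 16000 → 20000 — 1 1/3 stops raised (brighter).
Net: +1 1/3 −3 2/3 +1 1/3 = −1 stop.

1 stop darker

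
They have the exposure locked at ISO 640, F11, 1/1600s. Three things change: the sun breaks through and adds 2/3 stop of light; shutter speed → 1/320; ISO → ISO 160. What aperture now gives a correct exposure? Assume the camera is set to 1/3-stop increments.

f/16

Scene light: 2/3 stop brighter.
Shutter speed: 1/1600 → 1/1250 → 1/1000 → 1/800 → 1/640 → 1/500 → 1/400 → 1/320 — 2 1/3 stops longer (brighter).
ISO: 640 → 500 → 400 → 320 → 250 → 200 → 160 — 2 stops dropped (darker).
Net so far: 1 stop brighter. Aperture: f/11 → f/13 → f/14 → f/16.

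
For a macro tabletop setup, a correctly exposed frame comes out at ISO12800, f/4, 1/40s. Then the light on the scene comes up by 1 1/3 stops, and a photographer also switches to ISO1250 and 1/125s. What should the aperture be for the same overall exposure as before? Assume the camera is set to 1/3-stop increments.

Scene light: 1 1/3 stops brighter.
ISO: 12800 → 10000 → 8000 → 6400 → 5000 → 4000 → 3200 → 2500 → 2000 → 1600 → 1250 — 3 1/3 stops lower (darker).
Shutter speed: 1/40 → 1/50 → 1/60 → 1/80 → 1/100 → 1/125 — 1 2/3 stops shorter (darker).
Net so far: 3 2/3 stops darker. Aperture: f/4 → f/3.5 → f/3.2 → f/2.8 → f/2.5 → f/2.2 → f/2 → f/1.8 → f/1.6 → f/1.4 → f/1.2 → f/1.1.

f/1.1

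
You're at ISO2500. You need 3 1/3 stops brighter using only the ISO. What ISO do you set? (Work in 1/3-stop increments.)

ISO: 2500 → 3200 → 4000 → 5000 → 6400 → 8000 → 10000 → 12800 → 16000 → 20000 → 25600 — 3 1/3 stops raised (brighter).

ISO 25600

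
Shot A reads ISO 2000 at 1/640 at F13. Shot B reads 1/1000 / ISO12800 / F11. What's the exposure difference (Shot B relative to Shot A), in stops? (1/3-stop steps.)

Aperture: f/13 → f/11 — 1/3 stop larger aperture (brighter).
Shutter speed: 1/640 → 1/800 → 1/1000 — 2/3 stop faster (darker).
ISO: 2000 → 2500 → 3200 → 4000 → 5000 → 6400 → 8000 → 10000 → 12800 — 2 2/3 stops higher (brighter).
Net: +1/3 −2/3 +2 2/3 = +2 1/3 stops.

2 1/3 stops brighter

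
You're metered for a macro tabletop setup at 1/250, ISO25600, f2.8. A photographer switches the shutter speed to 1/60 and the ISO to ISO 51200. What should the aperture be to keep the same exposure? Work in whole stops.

Shutter speed: 1/250 → 1/125 → 1/60 — 2 stops slower (brighter).
ISO: 25600 → 51200 — 1 stop higher (brighter).
Net change so far: 3 stops brighter. Offset with the aperture: f/2.8 → f/4 → f/5.6 → f/8.

f/8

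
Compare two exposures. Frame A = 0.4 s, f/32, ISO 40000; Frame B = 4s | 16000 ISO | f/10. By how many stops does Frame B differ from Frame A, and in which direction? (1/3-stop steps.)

Aperture: f/32 → f/29 → f/25 → f/22 → f/20 → f/18 → f/16 → f/14 → f/13 → f/11 → f/10 — 3 1/3 stops wider (brighter).
Shutter speed: 0.4 → 0.5 → 0.6 → 0.8 → 1 → 1.3 → 1.6 → 2 → 2.5 → 3.2 → 4 — 3 1/3 stops longer (brighter).
ISO: 40000 → 32000 → 25600 → 20000 → 16000 — 1 1/3 stops dropped (darker).
Net: +3 1/3 +3 1/3 −1 1/3 = +5 1/3 stops.

5 1/3 stops brighter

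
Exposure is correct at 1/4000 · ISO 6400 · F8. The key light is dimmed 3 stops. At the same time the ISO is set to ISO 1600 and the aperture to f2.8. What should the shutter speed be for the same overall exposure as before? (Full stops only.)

1/1000s

Scene light: 3 stops darker.
ISO: 6400 → 3200 → 1600 — 2 stops lower (darker).
Aperture: f/8 → f/5.6 → f/4 → f/2.8 — 3 stops wider (brighter).
Net so far: 2 stops darker. Shutter speed: 1/4000 → 1/2000 → 1/1000.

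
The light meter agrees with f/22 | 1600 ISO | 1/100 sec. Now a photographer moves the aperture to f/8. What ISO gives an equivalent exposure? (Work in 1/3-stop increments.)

ISO 200

Aperture: f/22 → f/20 → f/18 → f/16 → f/14 → f/13 → f/11 → f/10 → f/9 → f/8 — 3 stops wider (brighter).
Need 3 stops darker from the ISO: 1600 → 1250 → 1000 → 800 → 640 → 500 → 400 → 320 → 250 → 200.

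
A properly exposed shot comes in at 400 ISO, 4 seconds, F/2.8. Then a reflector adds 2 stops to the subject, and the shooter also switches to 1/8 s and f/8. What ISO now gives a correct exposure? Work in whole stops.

Scene light: 2 stops brighter.
Shutter speed: 4 → 2 → 1 → 1/2 → 1/4 → 1/8 — 5 stops faster (darker).
Aperture: f/2.8 → f/4 → f/5.6 → f/8 — 3 stops stopped down (darker).
Net so far: 6 stops darker. ISO: 400 → 800 → 1600 → 3200 → 6400 → 12800 → 25600.

ISO 25600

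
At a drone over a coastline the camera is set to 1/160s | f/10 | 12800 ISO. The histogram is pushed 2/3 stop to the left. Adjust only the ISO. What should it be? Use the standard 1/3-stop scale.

Underexposed by 2/3 stop → need 2/3 stop brighter.
ISO: 12800 → 16000 → 20000.

ISO 20000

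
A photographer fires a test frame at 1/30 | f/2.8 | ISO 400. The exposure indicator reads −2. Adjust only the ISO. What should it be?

ISO 1600

Underexposed by 2 stops → need 2 stops brighter.
ISO: 400 → 800 → 1600.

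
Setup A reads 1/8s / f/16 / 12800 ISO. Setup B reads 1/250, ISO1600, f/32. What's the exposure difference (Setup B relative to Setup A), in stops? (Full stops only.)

Aperture: f/16 → f/22 → f/32 — 2 stops narrower (darker).
Shutter speed: 1/8 → 1/15 → 1/30 → 1/60 → 1/125 → 1/250 — 5 stops faster (darker).
ISO: 12800 → 6400 → 3200 → 1600 — 3 stops dropped (darker).
Net: −2 −5 −3 = −10 stops.

10 stops darker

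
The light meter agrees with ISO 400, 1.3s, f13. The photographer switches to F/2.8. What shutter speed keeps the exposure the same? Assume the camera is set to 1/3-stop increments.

1/15s

Aperture: f/13 → f/11 → f/10 → f/9 → f/8 → f/7.1 → f/6.3 → f/5.6 → f/5 → f/4.5 → f/4 → f/3.5 → f/3.2 → f/2.8 — 4 1/3 stops wider (brighter).
Need 4 1/3 stops darker from the shutter speed: 1.3 → 1 → 0.8 → 0.6 → 0.5 → 0.4 → 0.3 → 1/4 → 1/5 → 1/6 → 1/8 → 1/10 → 1/13 → 1/15.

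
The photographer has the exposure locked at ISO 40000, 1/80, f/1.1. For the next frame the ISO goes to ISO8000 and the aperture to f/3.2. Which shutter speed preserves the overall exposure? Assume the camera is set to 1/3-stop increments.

ISO: 40000 → 32000 → 25600 → 20000 → 16000 → 12800 → 10000 → 8000 — 2 1/3 stops dropped (darker).
Aperture: f/1.1 → f/1.2 → f/1.4 → f/1.6 → f/1.8 → f/2 → f/2.2 → f/2.5 → f/2.8 → f/3.2 — 3 stops narrower (darker).
Net change so far: 5 1/3 stops darker. Offset with the shutter speed: 1/80 → 1/60 → 1/50 → 1/40 → 1/30 → 1/25 → 1/20 → 1/15 → 1/13 → 1/10 → 1/8 → 1/6 → 1/5 → 1/4 → 0.3 → 0.4 → 0.5.

0.5 s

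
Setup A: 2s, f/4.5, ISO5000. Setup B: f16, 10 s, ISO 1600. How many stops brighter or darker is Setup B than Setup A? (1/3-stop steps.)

Aperture: f/4.5 → f/5 → f/5.6 → f/6.3 → f/7.1 → f/8 → f/9 → f/10 → f/11 → f/13 → f/14 → f/16 — 3 2/3 stops stopped down (darker).
Shutter speed: 2 → 2.5 → 3.2 → 4 → 5 → 6 → 8 → 10 — 2 1/3 stops slower (brighter).
ISO: 5000 → 4000 → 3200 → 2500 → 2000 → 1600 — 1 2/3 stops lower (darker).
Net: −3 2/3 +2 1/3 −1 2/3 = −3 stops.

3 stops darker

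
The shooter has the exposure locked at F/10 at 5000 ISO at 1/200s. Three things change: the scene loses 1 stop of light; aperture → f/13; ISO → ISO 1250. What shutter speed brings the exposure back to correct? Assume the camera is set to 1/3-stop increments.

1/15s

Scene light: 1 stop darker.
Aperture: f/10 → f/11 → f/13 — 2/3 stop smaller aperture (darker).
ISO: 5000 → 4000 → 3200 → 2500 → 2000 → 1600 → 1250 — 2 stops dropped (darker).
Net so far: 3 2/3 stops darker. Shutter speed: 1/200 → 1/160 → 1/125 → 1/100 → 1/80 → 1/60 → 1/50 → 1/40 → 1/30 → 1/25 → 1/20 → 1/15.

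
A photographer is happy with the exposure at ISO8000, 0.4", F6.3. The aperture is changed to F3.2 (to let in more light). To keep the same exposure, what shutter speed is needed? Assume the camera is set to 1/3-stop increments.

Aperture: f/6.3 → f/5.6 → f/5 → f/4.5 → f/4 → f/3.5 → f/3.2 — 2 stops opened up (brighter).
Need 2 stops darker from the shutter speed: 0.4 → 0.3 → 1/4 → 1/5 → 1/6 → 1/8 → 1/10.

1/10s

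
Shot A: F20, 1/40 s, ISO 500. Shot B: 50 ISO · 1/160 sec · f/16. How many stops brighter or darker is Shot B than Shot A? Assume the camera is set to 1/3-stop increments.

Aperture: f/20 → f/18 → f/16 — 2/3 stop wider (brighter).
Shutter speed: 1/40 → 1/50 → 1/60 → 1/80 → 1/100 → 1/125 → 1/160 — 2 stops faster (darker).
ISO: 500 → 400 → 320 → 250 → 200 → 160 → 125 → 100 → 80 → 64 → 50 — 3 1/3 stops dropped (darker).
Net: +2/3 −2 −3 1/3 = −4 2/3 stops.

4 2/3 stops darker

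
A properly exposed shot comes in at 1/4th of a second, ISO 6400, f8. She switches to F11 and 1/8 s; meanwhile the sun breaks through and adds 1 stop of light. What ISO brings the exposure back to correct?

Scene light: 1 stop brighter.
Aperture: f/8 → f/11 — 1 stop smaller aperture (darker).
Shutter speed: 1/4 → 1/8 — 1 stop shorter (darker).
Net so far: 1 stop darker. ISO: 6400 → 12800.

ISO 12800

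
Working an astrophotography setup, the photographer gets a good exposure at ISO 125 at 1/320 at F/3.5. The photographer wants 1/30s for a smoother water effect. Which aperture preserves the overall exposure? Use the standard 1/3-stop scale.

f/11

Shutter speed: 1/320 → 1/250 → 1/200 → 1/160 → 1/125 → 1/100 → 1/80 → 1/60 → 1/50 → 1/40 → 1/30 — 3 1/3 stops slower (brighter).
Need 3 1/3 stops darker from the aperture: f/3.5 → f/4 → f/4.5 → f/5 → f/5.6 → f/6.3 → f/7.1 → f/8 → f/9 → f/10 → f/11.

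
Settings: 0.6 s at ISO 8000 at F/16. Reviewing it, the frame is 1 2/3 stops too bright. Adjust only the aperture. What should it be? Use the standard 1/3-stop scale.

f/29

Overexposed by 1 2/3 stops → need 1 2/3 stops darker.
Aperture: f/16 → f/18 → f/20 → f/22 → f/25 → f/29.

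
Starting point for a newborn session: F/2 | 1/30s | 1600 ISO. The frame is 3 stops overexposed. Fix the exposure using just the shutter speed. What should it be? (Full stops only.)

Overexposed by 3 stops → need 3 stops darker.
Shutter speed: 1/30 → 1/60 → 1/125 → 1/250.

1/250s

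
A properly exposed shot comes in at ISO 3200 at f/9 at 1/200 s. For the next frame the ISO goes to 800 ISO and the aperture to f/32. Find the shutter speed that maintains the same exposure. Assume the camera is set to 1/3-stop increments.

ISO: 3200 → 2500 → 2000 → 1600 → 1250 → 1000 → 800 — 2 stops dropped (darker).
Aperture: f/9 → f/10 → f/11 → f/13 → f/14 → f/16 → f/18 → f/20 → f/22 → f/25 → f/29 → f/32 — 3 2/3 stops smaller aperture (darker).
Net change so far: 5 2/3 stops darker. Offset with the shutter speed: 1/200 → 1/160 → 1/125 → 1/100 → 1/80 → 1/60 → 1/50 → 1/40 → 1/30 → 1/25 → 1/20 → 1/15 → 1/13 → 1/10 → 1/8 → 1/6 → 1/5 → 1/4.

1/4s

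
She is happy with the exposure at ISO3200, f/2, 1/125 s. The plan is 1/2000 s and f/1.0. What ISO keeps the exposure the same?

ISO 12800

Shutter speed: 1/125 → 1/250 → 1/500 → 1/1000 → 1/2000 — 4 stops shorter (darker).
Aperture: f/2 → f/1.4 → f/1.0 — 2 stops opened up (brighter).
Net change so far: 2 stops darker. Offset with the ISO: 3200 → 6400 → 12800.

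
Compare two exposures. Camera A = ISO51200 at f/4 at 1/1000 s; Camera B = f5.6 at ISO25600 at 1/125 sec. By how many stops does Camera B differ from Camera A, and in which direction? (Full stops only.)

Aperture: f/4 → f/5.6 — 1 stop smaller aperture (darker).
Shutter speed: 1/1000 → 1/500 → 1/250 → 1/125 — 3 stops longer (brighter).
ISO: 51200 → 25600 — 1 stop dropped (darker).
Net: −1 +3 −1 = +1 stop.

1 stop brighter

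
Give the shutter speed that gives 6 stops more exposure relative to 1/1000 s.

1/15s

Shutter speed: 1/1000 → 1/500 → 1/250 → 1/125 → 1/60 → 1/30 → 1/15 — 6 stops longer (brighter).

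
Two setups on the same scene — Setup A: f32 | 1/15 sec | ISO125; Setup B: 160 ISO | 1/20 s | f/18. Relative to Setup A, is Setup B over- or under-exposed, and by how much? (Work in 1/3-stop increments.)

Aperture: f/32 → f/29 → f/25 → f/22 → f/20 → f/18 — 1 2/3 stops opened up (brighter).
Shutter speed: 1/15 → 1/20 — 1/3 stop faster (darker).
ISO: 125 → 160 — 1/3 stop higher (brighter).
Net: +1 2/3 −1/3 +1/3 = +1 2/3 stops.

1 2/3 stops brighter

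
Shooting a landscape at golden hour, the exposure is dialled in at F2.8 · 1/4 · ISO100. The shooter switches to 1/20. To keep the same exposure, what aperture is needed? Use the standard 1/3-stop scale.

Shutter speed: 1/4 → 1/5 → 1/6 → 1/8 → 1/10 → 1/13 → 1/15 → 1/20 — 2 1/3 stops shorter (darker).
Need 2 1/3 stops brighter from the aperture: f/2.8 → f/2.5 → f/2.2 → f/2 → f/1.8 → f/1.6 → f/1.4 → f/1.2.

f/1.2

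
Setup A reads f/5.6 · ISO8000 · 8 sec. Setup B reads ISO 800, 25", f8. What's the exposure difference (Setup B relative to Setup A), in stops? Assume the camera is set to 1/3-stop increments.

Aperture: f/5.6 → f/6.3 → f/7.1 → f/8 — 1 stop narrower (darker).
Shutter speed: 8 → 10 → 13 → 15 → 20 → 25 — 1 2/3 stops longer (brighter).
ISO: 8000 → 6400 → 5000 → 4000 → 3200 → 2500 → 2000 → 1600 → 1250 → 1000 → 800 — 3 1/3 stops lower (darker).
Net: −1 +1 2/3 −3 1/3 = −2 2/3 stops.

2 2/3 stops darker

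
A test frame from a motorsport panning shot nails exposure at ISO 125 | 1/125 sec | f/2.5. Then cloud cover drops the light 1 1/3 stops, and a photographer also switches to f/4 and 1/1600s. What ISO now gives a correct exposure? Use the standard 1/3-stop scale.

Scene light: 1 1/3 stops darker.
Aperture: f/2.5 → f/2.8 → f/3.2 → f/3.5 → f/4 — 1 1/3 stops smaller aperture (darker).
Shutter speed: 1/125 → 1/160 → 1/200 → 1/250 → 1/320 → 1/400 → 1/500 → 1/640 → 1/800 → 1/1000 → 1/1250 → 1/1600 — 3 2/3 stops shorter (darker).
Net so far: 6 1/3 stops darker. ISO: 125 → 160 → 200 → 250 → 320 → 400 → 500 → 640 → 800 → 1000 → 1250 → 1600 → 2000 → 2500 → 3200 → 4000 → 5000 → 6400 → 8000 → 10000.

ISO 10000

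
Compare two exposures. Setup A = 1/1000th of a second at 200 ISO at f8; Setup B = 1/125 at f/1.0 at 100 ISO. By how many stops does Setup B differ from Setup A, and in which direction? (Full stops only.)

8 stops brighter

Aperture: f/8 → f/5.6 → f/4 → f/2.8 → f/2 → f/1.4 → f/1.0 — 6 stops larger aperture (brighter).
Shutter speed: 1/1000 → 1/500 → 1/250 → 1/125 — 3 stops longer (brighter).
ISO: 200 → 100 — 1 stop dropped (darker).
Net: +6 +3 −1 = +8 stops.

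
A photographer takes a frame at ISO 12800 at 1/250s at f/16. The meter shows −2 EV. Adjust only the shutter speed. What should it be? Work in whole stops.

Underexposed by 2 stops → need 2 stops brighter.
Shutter speed: 1/250 → 1/125 → 1/60.

1/60s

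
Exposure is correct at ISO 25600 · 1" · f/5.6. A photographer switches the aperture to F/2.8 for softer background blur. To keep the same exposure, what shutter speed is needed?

1/4s

Aperture: f/5.6 → f/4 → f/2.8 — 2 stops larger aperture (brighter).
Need 2 stops darker from the shutter speed: 1 → 1/2 → 1/4.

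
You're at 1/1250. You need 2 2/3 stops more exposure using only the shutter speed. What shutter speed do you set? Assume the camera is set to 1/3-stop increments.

Shutter speed: 1/1250 → 1/1000 → 1/800 → 1/640 → 1/500 → 1/400 → 1/320 → 1/250 → 1/200 — 2 2/3 stops slower (brighter).

1/200s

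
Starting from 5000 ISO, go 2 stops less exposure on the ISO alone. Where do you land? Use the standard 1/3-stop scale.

ISO 1250

ISO: 5000 → 4000 → 3200 → 2500 → 2000 → 1600 → 1250 — 2 stops lower (darker).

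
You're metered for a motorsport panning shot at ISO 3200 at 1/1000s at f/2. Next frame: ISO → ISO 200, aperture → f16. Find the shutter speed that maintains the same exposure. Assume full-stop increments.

ISO: 3200 → 1600 → 800 → 400 → 200 — 4 stops lower (darker).
Aperture: f/2 → f/2.8 → f/4 → f/5.6 → f/8 → f/11 → f/16 — 6 stops smaller aperture (darker).
Net change so far: 10 stops darker. Offset with the shutter speed: 1/1000 → 1/500 → 1/250 → 1/125 → 1/60 → 1/30 → 1/15 → 1/8 → 1/4 → 1/2 → 1.

1 s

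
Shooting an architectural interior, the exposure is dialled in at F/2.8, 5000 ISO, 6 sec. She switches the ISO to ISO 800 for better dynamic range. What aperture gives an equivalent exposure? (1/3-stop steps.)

f/1.1

ISO: 5000 → 4000 → 3200 → 2500 → 2000 → 1600 → 1250 → 1000 → 800 — 2 2/3 stops lower (darker).
Need 2 2/3 stops brighter from the aperture: f/2.8 → f/2.5 → f/2.2 → f/2 → f/1.8 → f/1.6 → f/1.4 → f/1.2 → f/1.1.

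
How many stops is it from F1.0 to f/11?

f/1.0 → f/1.4 → f/2 → f/2.8 → f/4 → f/5.6 → f/8 → f/11 — count the steps: 7 stops.

7 stops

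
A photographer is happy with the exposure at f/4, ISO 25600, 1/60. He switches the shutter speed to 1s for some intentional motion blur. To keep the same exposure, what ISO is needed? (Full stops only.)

Shutter speed: 1/60 → 1/30 → 1/15 → 1/8 → 1/4 → 1/2 → 1 — 6 stops slower (brighter).
Need 6 stops darker from the ISO: 25600 → 12800 → 6400 → 3200 → 1600 → 800 → 400.

ISO 400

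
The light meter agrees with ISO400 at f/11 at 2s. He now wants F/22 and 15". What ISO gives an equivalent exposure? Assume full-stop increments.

Aperture: f/11 → f/16 → f/22 — 2 stops smaller aperture (darker).
Shutter speed: 2 → 4 → 8 → 15 — 3 stops slower (brighter).
Net change so far: 1 stop brighter. Offset with the ISO: 400 → 200.

ISO 200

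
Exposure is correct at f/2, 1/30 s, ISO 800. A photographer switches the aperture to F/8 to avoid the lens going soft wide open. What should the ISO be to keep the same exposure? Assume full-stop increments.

Aperture: f/2 → f/2.8 → f/4 → f/5.6 → f/8 — 4 stops narrower (darker).
Need 4 stops brighter from the ISO: 800 → 1600 → 3200 → 6400 → 12800.

ISO 12800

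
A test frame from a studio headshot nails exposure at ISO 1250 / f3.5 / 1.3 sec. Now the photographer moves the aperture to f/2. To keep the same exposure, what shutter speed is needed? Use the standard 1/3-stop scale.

0.4 s

Aperture: f/3.5 → f/3.2 → f/2.8 → f/2.5 → f/2.2 → f/2 — 1 2/3 stops opened up (brighter).
Need 1 2/3 stops darker from the shutter speed: 1.3 → 1 → 0.8 → 0.6 → 0.5 → 0.4.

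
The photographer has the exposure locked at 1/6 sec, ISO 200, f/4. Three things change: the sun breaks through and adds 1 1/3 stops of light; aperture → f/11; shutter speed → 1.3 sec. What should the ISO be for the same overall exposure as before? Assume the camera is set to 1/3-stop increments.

Scene light: 1 1/3 stops brighter.
Aperture: f/4 → f/4.5 → f/5 → f/5.6 → f/6.3 → f/7.1 → f/8 → f/9 → f/10 → f/11 — 3 stops smaller aperture (darker).
Shutter speed: 1/6 → 1/5 → 1/4 → 0.3 → 0.4 → 0.5 → 0.6 → 0.8 → 1 → 1.3 — 3 stops slower (brighter).
Net so far: 1 1/3 stops brighter. ISO: 200 → 160 → 125 → 100 → 80.

ISO 80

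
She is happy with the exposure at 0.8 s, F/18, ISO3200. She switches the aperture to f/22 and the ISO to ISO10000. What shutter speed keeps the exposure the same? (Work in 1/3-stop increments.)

0.4 s

Aperture: f/18 → f/20 → f/22 — 2/3 stop smaller aperture (darker).
ISO: 3200 → 4000 → 5000 → 6400 → 8000 → 10000 — 1 2/3 stops raised (brighter).
Net change so far: 1 stop brighter. Offset with the shutter speed: 0.8 → 0.6 → 0.5 → 0.4.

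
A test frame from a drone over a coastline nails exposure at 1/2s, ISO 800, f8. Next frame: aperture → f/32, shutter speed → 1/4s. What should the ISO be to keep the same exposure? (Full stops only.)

ISO 25600

Aperture: f/8 → f/11 → f/16 → f/22 → f/32 — 4 stops smaller aperture (darker).
Shutter speed: 1/2 → 1/4 — 1 stop faster (darker).
Net change so far: 5 stops darker. Offset with the ISO: 800 → 1600 → 3200 → 6400 → 12800 → 25600.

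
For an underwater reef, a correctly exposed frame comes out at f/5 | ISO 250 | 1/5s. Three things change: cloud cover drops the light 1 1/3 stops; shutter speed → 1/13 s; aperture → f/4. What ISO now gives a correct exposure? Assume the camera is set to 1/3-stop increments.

ISO 1000

Scene light: 1 1/3 stops darker.
Shutter speed: 1/5 → 1/6 → 1/8 → 1/10 → 1/13 — 1 1/3 stops shorter (darker).
Aperture: f/5 → f/4.5 → f/4 — 2/3 stop opened up (brighter).
Net so far: 2 stops darker. ISO: 250 → 320 → 400 → 500 → 640 → 800 → 1000.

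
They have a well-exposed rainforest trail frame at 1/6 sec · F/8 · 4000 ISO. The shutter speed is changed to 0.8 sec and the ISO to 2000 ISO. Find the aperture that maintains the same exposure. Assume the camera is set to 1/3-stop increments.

Shutter speed: 1/6 → 1/5 → 1/4 → 0.3 → 0.4 → 0.5 → 0.6 → 0.8 — 2 1/3 stops longer (brighter).
ISO: 4000 → 3200 → 2500 → 2000 — 1 stop dropped (darker).
Net change so far: 1 1/3 stops brighter. Offset with the aperture: f/8 → f/9 → f/10 → f/11 → f/13.

f/13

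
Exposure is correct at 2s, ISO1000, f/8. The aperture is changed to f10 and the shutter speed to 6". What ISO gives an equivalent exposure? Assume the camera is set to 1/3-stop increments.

ISO 500

Aperture: f/8 → f/9 → f/10 — 2/3 stop stopped down (darker).
Shutter speed: 2 → 2.5 → 3.2 → 4 → 5 → 6 — 1 2/3 stops slower (brighter).
Net change so far: 1 stop brighter. Offset with the ISO: 1000 → 800 → 640 → 500.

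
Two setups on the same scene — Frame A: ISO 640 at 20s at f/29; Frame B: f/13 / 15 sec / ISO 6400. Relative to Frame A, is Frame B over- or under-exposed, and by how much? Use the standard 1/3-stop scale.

5 1/3 stops brighter

Aperture: f/29 → f/25 → f/22 → f/20 → f/18 → f/16 → f/14 → f/13 — 2 1/3 stops wider (brighter).
Shutter speed: 20 → 15 — 1/3 stop shorter (darker).
ISO: 640 → 800 → 1000 → 1250 → 1600 → 2000 → 2500 → 3200 → 4000 → 5000 → 6400 — 3 1/3 stops higher (brighter).
Net: +2 1/3 −1/3 +3 1/3 = +5 1/3 stops.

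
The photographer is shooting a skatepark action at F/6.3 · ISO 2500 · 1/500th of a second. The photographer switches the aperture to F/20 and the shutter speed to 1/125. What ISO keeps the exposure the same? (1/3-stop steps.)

ISO 6400

Aperture: f/6.3 → f/7.1 → f/8 → f/9 → f/10 → f/11 → f/13 → f/14 → f/16 → f/18 → f/20 — 3 1/3 stops smaller aperture (darker).
Shutter speed: 1/500 → 1/400 → 1/320 → 1/250 → 1/200 → 1/160 → 1/125 — 2 stops slower (brighter).
Net change so far: 1 1/3 stops darker. Offset with the ISO: 2500 → 3200 → 4000 → 5000 → 6400.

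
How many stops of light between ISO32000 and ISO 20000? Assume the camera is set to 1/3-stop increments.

2/3 stop

32000 → 25600 → 20000 — count the steps: 2 third-stops = 2/3 stop.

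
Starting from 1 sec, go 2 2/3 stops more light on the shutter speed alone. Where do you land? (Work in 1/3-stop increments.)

6 s

Shutter speed: 1 → 1.3 → 1.6 → 2 → 2.5 → 3.2 → 4 → 5 → 6 — 2 2/3 stops longer (brighter).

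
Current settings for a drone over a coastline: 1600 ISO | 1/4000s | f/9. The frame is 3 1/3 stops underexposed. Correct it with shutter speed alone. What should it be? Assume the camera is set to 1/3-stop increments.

1/400s

Underexposed by 3 1/3 stops → need 3 1/3 stops brighter.
Shutter speed: 1/4000 → 1/3200 → 1/2500 → 1/2000 → 1/1600 → 1/1250 → 1/1000 → 1/800 → 1/640 → 1/500 → 1/400.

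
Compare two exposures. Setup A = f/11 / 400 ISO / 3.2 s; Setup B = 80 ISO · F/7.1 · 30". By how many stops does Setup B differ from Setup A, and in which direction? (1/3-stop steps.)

Aperture: f/11 → f/10 → f/9 → f/8 → f/7.1 — 1 1/3 stops wider (brighter).
Shutter speed: 3.2 → 4 → 5 → 6 → 8 → 10 → 13 → 15 → 20 → 25 → 30 — 3 1/3 stops slower (brighter).
ISO: 400 → 320 → 250 → 200 → 160 → 125 → 100 → 80 — 2 1/3 stops lower (darker).
Net: +1 1/3 +3 1/3 −2 1/3 = +2 1/3 stops.

2 1/3 stops brighter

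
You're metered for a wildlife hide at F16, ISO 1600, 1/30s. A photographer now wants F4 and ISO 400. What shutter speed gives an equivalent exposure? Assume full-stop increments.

1/125s

Aperture: f/16 → f/11 → f/8 → f/5.6 → f/4 — 4 stops wider (brighter).
ISO: 1600 → 800 → 400 — 2 stops lower (darker).
Net change so far: 2 stops brighter. Offset with the shutter speed: 1/30 → 1/60 → 1/125.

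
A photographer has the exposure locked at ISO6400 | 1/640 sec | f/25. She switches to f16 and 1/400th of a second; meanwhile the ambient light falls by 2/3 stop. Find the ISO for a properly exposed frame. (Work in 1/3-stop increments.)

Scene light: 2/3 stop darker.
Aperture: f/25 → f/22 → f/20 → f/18 → f/16 — 1 1/3 stops wider (brighter).
Shutter speed: 1/640 → 1/500 → 1/400 — 2/3 stop slower (brighter).
Net so far: 1 1/3 stops brighter. ISO: 6400 → 5000 → 4000 → 3200 → 2500.

ISO 2500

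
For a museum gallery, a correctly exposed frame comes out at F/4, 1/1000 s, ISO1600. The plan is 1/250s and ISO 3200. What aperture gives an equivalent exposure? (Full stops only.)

f/11

Shutter speed: 1/1000 → 1/500 → 1/250 — 2 stops slower (brighter).
ISO: 1600 → 3200 — 1 stop higher (brighter).
Net change so far: 3 stops brighter. Offset with the aperture: f/4 → f/5.6 → f/8 → f/11.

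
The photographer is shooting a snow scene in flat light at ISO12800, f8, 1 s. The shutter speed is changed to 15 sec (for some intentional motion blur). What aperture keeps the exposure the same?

Shutter speed: 1 → 2 → 4 → 8 → 15 — 4 stops slower (brighter).
Need 4 stops darker from the aperture: f/8 → f/11 → f/16 → f/22 → f/32.

f/32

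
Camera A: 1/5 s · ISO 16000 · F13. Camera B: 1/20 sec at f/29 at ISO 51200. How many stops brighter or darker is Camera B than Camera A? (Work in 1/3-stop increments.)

2 2/3 stops darker

Aperture: f/13 → f/14 → f/16 → f/18 → f/20 → f/22 → f/25 → f/29 — 2 1/3 stops narrower (darker).
Shutter speed: 1/5 → 1/6 → 1/8 → 1/10 → 1/13 → 1/15 → 1/20 — 2 stops faster (darker).
ISO: 16000 → 20000 → 25600 → 32000 → 40000 → 51200 — 1 2/3 stops higher (brighter).
Net: −2 1/3 −2 +1 2/3 = −2 2/3 stops.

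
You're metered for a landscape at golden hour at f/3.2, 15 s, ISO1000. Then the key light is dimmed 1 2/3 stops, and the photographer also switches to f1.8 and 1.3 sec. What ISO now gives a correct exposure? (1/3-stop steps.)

Scene light: 1 2/3 stops darker.
Aperture: f/3.2 → f/2.8 → f/2.5 → f/2.2 → f/2 → f/1.8 — 1 2/3 stops wider (brighter).
Shutter speed: 15 → 13 → 10 → 8 → 6 → 5 → 4 → 3.2 → 2.5 → 2 → 1.6 → 1.3 — 3 2/3 stops faster (darker).
Net so far: 3 2/3 stops darker. ISO: 1000 → 1250 → 1600 → 2000 → 2500 → 3200 → 4000 → 5000 → 6400 → 8000 → 10000 → 12800.

ISO 12800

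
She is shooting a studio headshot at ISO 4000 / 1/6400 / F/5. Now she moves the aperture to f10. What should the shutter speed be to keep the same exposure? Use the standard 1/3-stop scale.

Aperture: f/5 → f/5.6 → f/6.3 → f/7.1 → f/8 → f/9 → f/10 — 2 stops smaller aperture (darker).
Need 2 stops brighter from the shutter speed: 1/6400 → 1/5000 → 1/4000 → 1/3200 → 1/2500 → 1/2000 → 1/1600.

1/1600s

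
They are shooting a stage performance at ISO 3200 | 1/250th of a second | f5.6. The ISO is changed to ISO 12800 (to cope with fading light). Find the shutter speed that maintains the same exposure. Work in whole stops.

1/1000s

ISO: 3200 → 6400 → 12800 — 2 stops higher (brighter).
Need 2 stops darker from the shutter speed: 1/250 → 1/500 → 1/1000.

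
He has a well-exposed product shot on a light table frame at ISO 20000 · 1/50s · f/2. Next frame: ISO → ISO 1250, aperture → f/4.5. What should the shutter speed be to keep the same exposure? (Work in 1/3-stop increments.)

ISO: 20000 → 16000 → 12800 → 10000 → 8000 → 6400 → 5000 → 4000 → 3200 → 2500 → 2000 → 1600 → 1250 — 4 stops lower (darker).
Aperture: f/2 → f/2.2 → f/2.5 → f/2.8 → f/3.2 → f/3.5 → f/4 → f/4.5 — 2 1/3 stops smaller aperture (darker).
Net change so far: 6 1/3 stops darker. Offset with the shutter speed: 1/50 → 1/40 → 1/30 → 1/25 → 1/20 → 1/15 → 1/13 → 1/10 → 1/8 → 1/6 → 1/5 → 1/4 → 0.3 → 0.4 → 0.5 → 0.6 → 0.8 → 1 → 1.3 → 1.6.

1.6 s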